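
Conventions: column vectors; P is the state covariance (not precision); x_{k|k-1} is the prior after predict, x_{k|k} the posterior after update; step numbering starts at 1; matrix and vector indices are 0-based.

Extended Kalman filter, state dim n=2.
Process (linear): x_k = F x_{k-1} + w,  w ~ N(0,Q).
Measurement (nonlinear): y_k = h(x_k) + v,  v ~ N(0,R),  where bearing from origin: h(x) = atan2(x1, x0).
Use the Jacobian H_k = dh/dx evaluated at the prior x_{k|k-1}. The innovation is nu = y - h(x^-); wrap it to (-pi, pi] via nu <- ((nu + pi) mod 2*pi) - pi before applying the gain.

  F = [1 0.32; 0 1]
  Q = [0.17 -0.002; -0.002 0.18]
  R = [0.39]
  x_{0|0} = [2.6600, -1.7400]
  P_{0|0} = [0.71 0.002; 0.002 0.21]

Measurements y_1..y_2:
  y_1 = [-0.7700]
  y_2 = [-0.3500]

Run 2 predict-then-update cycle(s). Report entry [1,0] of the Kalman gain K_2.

K[1,0] = 0.3372

step 1: x^-=[2.1032, -1.7400]  P^-=[0.9028 0.0672; 0.0672 0.3900]  H_jac=[0.2335 0.2823]  S=[0.4792]  K=[0.4796; 0.2625]  nu=[-0.0788]  x^+=[2.0654, -1.7607]  P^+=[0.7926 0.0069; 0.0069 0.3570]
step 2: x^-=[1.5020, -1.7607]  P^-=[1.0035 0.1191; 0.1191 0.5370]  H_jac=[0.3287 0.2804]  S=[0.5626]  K=[0.6457; 0.3372]  nu=[0.5145]  x^+=[1.8342, -1.5872]  P^+=[0.7690 -0.0034; -0.0034 0.4730]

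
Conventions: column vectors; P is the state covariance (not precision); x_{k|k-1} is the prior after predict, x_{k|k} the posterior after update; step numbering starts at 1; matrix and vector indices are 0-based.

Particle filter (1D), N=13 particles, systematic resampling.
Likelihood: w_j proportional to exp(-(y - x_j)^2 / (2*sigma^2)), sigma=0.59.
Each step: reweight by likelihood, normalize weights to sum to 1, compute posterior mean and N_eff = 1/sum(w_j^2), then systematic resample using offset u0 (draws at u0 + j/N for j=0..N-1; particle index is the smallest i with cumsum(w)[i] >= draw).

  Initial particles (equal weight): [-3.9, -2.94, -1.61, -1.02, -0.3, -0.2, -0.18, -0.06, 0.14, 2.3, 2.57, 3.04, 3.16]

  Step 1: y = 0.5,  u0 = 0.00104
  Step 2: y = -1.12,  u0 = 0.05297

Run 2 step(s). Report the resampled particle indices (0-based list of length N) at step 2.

resampled_idx = [0, 0, 0, 1, 1, 2, 3, 4, 5, 6, 8, 9, 12]

step 1: w=[0.0000, 0.0000, 0.0006, 0.0124, 0.1363, 0.1691, 0.1759, 0.2179, 0.2838, 0.0033, 0.0007, 0.0000, 0.0000]  mean=-0.0838  Neff=4.8473  idx=[3, 4, 5, 5, 5, 6, 6, 7, 7, 7, 8, 8, 8]
step 2: w=[0.2648, 0.1023, 0.0797, 0.0797, 0.0797, 0.0755, 0.0755, 0.0535, 0.0535, 0.0535, 0.0275, 0.0275, 0.0275]  mean=-0.3739  Neff=8.2043  idx=[0, 0, 0, 1, 1, 2, 3, 4, 5, 6, 8, 9, 12]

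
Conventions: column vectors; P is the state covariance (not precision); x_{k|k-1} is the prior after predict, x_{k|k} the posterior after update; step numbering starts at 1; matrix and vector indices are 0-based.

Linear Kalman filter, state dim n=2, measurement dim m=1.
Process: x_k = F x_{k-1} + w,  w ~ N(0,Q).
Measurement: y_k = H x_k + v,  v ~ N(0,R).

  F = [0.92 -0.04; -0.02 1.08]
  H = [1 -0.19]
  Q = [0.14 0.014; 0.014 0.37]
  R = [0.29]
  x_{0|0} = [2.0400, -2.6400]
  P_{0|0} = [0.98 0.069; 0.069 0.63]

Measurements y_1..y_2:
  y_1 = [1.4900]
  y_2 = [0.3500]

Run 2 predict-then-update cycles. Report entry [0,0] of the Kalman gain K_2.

K[0,0] = 0.4932

step 1: x^-=[1.9824, -2.8920]  P^-=[0.9654 0.0374; 0.0374 1.1022]  S=[1.2810]  K=[0.7481; -0.1343]  nu=[-1.0419]  x^+=[1.2030, -2.7521]  P^+=[0.2485 0.1661; 0.1661 1.0791]
step 2: x^-=[1.2168, -2.9963]  P^-=[0.3398 0.1280; 0.1280 1.6216]  S=[0.6398]  K=[0.4932; -0.2816]  nu=[-1.4361]  x^+=[0.5085, -2.5919]  P^+=[0.1842 0.2168; 0.2168 1.5709]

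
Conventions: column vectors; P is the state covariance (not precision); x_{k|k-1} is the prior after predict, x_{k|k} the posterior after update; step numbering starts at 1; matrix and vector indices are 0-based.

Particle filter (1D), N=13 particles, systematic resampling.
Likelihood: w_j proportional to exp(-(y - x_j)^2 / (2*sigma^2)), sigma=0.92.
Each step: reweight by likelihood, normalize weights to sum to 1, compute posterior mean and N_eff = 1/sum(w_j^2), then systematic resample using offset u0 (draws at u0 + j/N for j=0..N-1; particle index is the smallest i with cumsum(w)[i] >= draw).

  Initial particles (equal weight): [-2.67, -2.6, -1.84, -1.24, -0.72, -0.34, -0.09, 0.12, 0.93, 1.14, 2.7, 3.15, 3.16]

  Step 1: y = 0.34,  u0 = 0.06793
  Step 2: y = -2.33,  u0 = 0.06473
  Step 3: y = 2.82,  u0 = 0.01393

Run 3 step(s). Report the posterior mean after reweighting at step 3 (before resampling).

step 1: w=[0.0009, 0.0012, 0.0121, 0.0458, 0.1030, 0.1522, 0.1793, 0.1944, 0.1628, 0.1371, 0.0075, 0.0019, 0.0018]  mean=0.1361  Neff=6.6079  idx=[4, 4, 5, 5, 6, 6, 7, 7, 7, 8, 8, 9, 10]
step 2: w=[0.2639, 0.2639, 0.1176, 0.1176, 0.0630, 0.0630, 0.0352, 0.0352, 0.0352, 0.0023, 0.0023, 0.0010, 0.0000]  mean=-0.4532  Neff=5.6003  idx=[0, 0, 0, 1, 1, 1, 1, 2, 3, 3, 5, 6, 8]
step 3: w=[0.0132, 0.0132, 0.0132, 0.0132, 0.0132, 0.0132, 0.0132, 0.0594, 0.0594, 0.0594, 0.1456, 0.2919, 0.2919]  mean=-0.0701  Neff=4.9154  idx=[1, 6, 8, 9, 10, 10, 11, 11, 11, 11, 12, 12, 12]

post_mean = -0.0701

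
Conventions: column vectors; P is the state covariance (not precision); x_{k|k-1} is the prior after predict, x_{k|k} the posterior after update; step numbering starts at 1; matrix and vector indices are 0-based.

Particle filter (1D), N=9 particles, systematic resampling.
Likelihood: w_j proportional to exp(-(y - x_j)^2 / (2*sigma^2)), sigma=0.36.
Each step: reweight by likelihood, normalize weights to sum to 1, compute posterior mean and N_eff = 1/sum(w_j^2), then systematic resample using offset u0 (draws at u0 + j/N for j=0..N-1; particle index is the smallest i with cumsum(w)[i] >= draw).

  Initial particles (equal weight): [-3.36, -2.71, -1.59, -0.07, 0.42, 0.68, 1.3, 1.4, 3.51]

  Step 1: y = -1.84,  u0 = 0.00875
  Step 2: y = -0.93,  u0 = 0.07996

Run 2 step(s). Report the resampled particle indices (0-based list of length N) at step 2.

resampled_idx = [1, 2, 3, 4, 5, 6, 6, 7, 8]

step 1: w=[0.0002, 0.0642, 0.9356, 0.0000, 0.0000, 0.0000, 0.0000, 0.0000, 0.0000]  mean=-1.6622  Neff=1.1370  idx=[1, 2, 2, 2, 2, 2, 2, 2, 2]
step 2: w=[0.0000, 0.1250, 0.1250, 0.1250, 0.1250, 0.1250, 0.1250, 0.1250, 0.1250]  mean=-1.5900  Neff=8.0001  idx=[1, 2, 3, 4, 5, 6, 6, 7, 8]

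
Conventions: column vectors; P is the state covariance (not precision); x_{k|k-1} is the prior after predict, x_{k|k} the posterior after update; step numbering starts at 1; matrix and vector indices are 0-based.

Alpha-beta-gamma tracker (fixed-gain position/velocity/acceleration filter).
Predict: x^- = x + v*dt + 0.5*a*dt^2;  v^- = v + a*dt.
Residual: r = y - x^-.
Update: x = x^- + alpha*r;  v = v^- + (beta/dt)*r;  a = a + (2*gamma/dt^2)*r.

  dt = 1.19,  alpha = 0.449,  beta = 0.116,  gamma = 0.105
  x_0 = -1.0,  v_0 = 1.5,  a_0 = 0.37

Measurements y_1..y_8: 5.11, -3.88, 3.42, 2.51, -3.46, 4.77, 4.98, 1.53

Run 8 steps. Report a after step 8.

step 1: x_pred=1.0470  r=4.0630  x^+=2.8713  v^+=2.3364  a^+=0.9725
step 2: x_pred=6.3401  r=-10.2201  x^+=1.7513  v^+=2.4974  a^+=-0.5431
step 3: x_pred=4.3387  r=-0.9187  x^+=3.9262  v^+=1.7616  a^+=-0.6793
step 4: x_pred=5.5415  r=-3.0315  x^+=4.1804  v^+=0.6577  a^+=-1.1289
step 5: x_pred=4.1638  r=-7.6238  x^+=0.7407  v^+=-1.4288  a^+=-2.2594
step 6: x_pred=-2.5593  r=7.3293  x^+=0.7315  v^+=-3.4031  a^+=-1.1725
step 7: x_pred=-4.1483  r=9.1283  x^+=-0.0497  v^+=-3.9085  a^+=0.1811
step 8: x_pred=-4.5726  r=6.1026  x^+=-1.8325  v^+=-3.0981  a^+=1.0861

a_post = 1.0861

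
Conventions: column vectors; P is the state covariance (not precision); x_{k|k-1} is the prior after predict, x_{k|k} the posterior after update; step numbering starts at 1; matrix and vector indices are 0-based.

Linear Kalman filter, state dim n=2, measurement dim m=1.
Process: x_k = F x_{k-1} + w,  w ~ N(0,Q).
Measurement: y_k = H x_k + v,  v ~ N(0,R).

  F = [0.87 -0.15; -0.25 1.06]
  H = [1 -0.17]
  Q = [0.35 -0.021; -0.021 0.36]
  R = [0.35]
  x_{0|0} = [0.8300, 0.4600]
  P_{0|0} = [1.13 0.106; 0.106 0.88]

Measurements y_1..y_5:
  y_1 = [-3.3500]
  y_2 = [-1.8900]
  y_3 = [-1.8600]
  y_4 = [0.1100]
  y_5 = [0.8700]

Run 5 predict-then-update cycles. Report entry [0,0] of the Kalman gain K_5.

step 1: x^-=[0.6531, 0.2801]  P^-=[1.1974 -0.3050; -0.3050 1.3632]  S=[1.6905]  K=[0.7390; -0.3175]  nu=[-3.9555]  x^+=[-2.2700, 1.5359]  P^+=[0.2742 0.0917; 0.0917 1.1928]
step 2: x^-=[-2.2053, 2.1956]  P^-=[0.5605 -0.1823; -0.1823 1.6688]  S=[1.0207]  K=[0.5795; -0.4566]  nu=[0.6885]  x^+=[-1.8063, 1.8812]  P^+=[0.2177 0.0877; 0.0877 1.4560]
step 3: x^-=[-1.8536, 2.4456]  P^-=[0.5247 -0.2157; -0.2157 1.9631]  S=[1.0047]  K=[0.5587; -0.5468]  nu=[0.4094]  x^+=[-1.6249, 2.2218]  P^+=[0.2111 0.0913; 0.0913 1.6627]
step 4: x^-=[-1.7469, 2.7613]  P^-=[0.5233 -0.2437; -0.2437 2.1930]  S=[1.0196]  K=[0.5539; -0.6047]  nu=[2.3264]  x^+=[-0.4583, 1.3546]  P^+=[0.2105 0.0978; 0.0978 1.8202]
step 5: x^-=[-0.6019, 1.5505]  P^-=[0.5248 -0.2623; -0.2623 2.3665]  S=[1.0323]  K=[0.5515; -0.6438]  nu=[1.7355]  x^+=[0.3552, 0.4331]  P^+=[0.2107 0.1042; 0.1042 1.9386]

K[0,0] = 0.5515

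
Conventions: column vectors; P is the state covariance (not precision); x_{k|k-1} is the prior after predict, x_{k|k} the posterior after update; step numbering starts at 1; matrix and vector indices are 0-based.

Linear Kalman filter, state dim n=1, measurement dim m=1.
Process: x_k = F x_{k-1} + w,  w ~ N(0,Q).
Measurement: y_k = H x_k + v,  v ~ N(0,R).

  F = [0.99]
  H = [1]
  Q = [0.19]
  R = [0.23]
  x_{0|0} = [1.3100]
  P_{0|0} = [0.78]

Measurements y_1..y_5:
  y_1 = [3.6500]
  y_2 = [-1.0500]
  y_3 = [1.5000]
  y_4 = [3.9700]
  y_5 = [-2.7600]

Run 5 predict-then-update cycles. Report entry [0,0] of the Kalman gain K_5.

step 1: x^-=[1.2969]  P^-=[0.9545]  S=[1.1845]  K=[0.8058]  nu=[2.3531]  x^+=[3.1931]  P^+=[0.1853]
step 2: x^-=[3.1611]  P^-=[0.3717]  S=[0.6017]  K=[0.6177]  nu=[-4.2111]  x^+=[0.5598]  P^+=[0.1421]
step 3: x^-=[0.5542]  P^-=[0.3292]  S=[0.5592]  K=[0.5887]  nu=[0.9458]  x^+=[1.1110]  P^+=[0.1354]
step 4: x^-=[1.0999]  P^-=[0.3227]  S=[0.5527]  K=[0.5839]  nu=[2.8701]  x^+=[2.7757]  P^+=[0.1343]
step 5: x^-=[2.7479]  P^-=[0.3216]  S=[0.5516]  K=[0.5830]  nu=[-5.5079]  x^+=[-0.4634]  P^+=[0.1341]

K[0,0] = 0.5830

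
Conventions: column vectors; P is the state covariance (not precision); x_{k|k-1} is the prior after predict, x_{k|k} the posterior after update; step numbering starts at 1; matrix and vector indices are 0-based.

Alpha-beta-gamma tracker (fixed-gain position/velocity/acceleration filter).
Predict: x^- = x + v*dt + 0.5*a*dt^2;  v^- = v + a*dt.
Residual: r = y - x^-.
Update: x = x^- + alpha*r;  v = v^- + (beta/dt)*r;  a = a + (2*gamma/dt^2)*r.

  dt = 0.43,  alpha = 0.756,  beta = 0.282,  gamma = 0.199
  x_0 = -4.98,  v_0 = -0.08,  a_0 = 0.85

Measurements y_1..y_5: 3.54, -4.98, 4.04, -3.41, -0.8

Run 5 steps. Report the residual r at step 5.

resid = 0.5711

step 1: x_pred=-4.9358  r=8.4758  x^+=1.4719  v^+=5.8441  a^+=19.0943
step 2: x_pred=5.7501  r=-10.7301  x^+=-2.3619  v^+=7.0177  a^+=-4.0024
step 3: x_pred=0.2857  r=3.7543  x^+=3.1240  v^+=7.7587  a^+=4.0787
step 4: x_pred=6.8373  r=-10.2473  x^+=-0.9097  v^+=2.7923  a^+=-17.9787
step 5: x_pred=-1.3711  r=0.5711  x^+=-0.9394  v^+=-4.5640  a^+=-16.7494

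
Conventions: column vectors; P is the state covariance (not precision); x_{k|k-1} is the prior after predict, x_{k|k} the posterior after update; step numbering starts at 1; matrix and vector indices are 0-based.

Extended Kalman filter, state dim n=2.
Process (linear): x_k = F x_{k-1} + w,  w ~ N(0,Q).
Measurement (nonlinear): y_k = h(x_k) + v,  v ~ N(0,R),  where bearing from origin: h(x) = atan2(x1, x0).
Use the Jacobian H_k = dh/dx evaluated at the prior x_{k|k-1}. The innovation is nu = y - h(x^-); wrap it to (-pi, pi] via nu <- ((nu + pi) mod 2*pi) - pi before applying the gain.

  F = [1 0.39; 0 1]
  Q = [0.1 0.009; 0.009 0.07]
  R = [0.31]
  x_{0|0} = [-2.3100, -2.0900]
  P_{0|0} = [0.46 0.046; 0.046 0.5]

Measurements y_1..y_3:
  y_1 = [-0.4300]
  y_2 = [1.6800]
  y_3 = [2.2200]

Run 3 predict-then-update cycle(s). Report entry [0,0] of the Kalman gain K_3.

K[0,0] = 0.0063

step 1: x^-=[-3.1251, -2.0900]  P^-=[0.6719 0.2500; 0.2500 0.5700]  H_jac=[0.1479 -0.2211]  S=[0.3362]  K=[0.1311; -0.2649]  nu=[2.1221]  x^+=[-2.8469, -2.6521]  P^+=[0.6662 0.2617; 0.2617 0.5464]
step 2: x^-=[-3.8812, -2.6521]  P^-=[1.0534 0.4838; 0.4838 0.6164]  H_jac=[0.1200 -0.1756]  S=[0.3238]  K=[0.1280; -0.1550]  nu=[-2.0610]  x^+=[-4.1451, -2.3326]  P^+=[1.0481 0.4902; 0.4902 0.6086]
step 3: x^-=[-5.0548, -2.3326]  P^-=[1.6230 0.7366; 0.7366 0.6786]  H_jac=[0.0753 -0.1631]  S=[0.3192]  K=[0.0063; -0.1731]  nu=[-1.3539]  x^+=[-5.0633, -2.0982]  P^+=[1.6230 0.7369; 0.7369 0.6691]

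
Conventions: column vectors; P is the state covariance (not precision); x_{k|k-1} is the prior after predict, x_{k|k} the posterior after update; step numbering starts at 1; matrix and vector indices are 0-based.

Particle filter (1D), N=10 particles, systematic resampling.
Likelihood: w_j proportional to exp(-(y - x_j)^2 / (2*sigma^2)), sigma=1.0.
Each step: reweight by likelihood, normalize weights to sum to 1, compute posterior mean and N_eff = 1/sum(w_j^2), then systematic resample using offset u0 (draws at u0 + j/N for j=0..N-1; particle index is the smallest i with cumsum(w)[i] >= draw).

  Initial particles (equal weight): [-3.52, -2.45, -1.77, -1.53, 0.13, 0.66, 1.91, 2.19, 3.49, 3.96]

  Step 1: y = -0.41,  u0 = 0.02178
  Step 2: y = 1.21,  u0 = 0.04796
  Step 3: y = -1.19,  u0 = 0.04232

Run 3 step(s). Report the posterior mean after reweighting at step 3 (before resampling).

post_mean = 0.2484

step 1: w=[0.0031, 0.0481, 0.1529, 0.2059, 0.3332, 0.2174, 0.0261, 0.0131, 0.0002, 0.0000]  mean=-0.4480  Neff=4.4012  idx=[1, 2, 3, 3, 4, 4, 4, 4, 5, 5]
step 2: w=[0.0003, 0.0029, 0.0058, 0.0058, 0.1391, 0.1391, 0.1391, 0.1391, 0.2143, 0.2143]  mean=0.3314  Neff=5.9054  idx=[4, 4, 5, 6, 7, 7, 8, 8, 9, 9]
step 3: w=[0.1294, 0.1294, 0.1294, 0.1294, 0.1294, 0.1294, 0.0559, 0.0559, 0.0559, 0.0559]  mean=0.2484  Neff=8.8509  idx=[0, 1, 1, 2, 3, 4, 4, 5, 7, 8]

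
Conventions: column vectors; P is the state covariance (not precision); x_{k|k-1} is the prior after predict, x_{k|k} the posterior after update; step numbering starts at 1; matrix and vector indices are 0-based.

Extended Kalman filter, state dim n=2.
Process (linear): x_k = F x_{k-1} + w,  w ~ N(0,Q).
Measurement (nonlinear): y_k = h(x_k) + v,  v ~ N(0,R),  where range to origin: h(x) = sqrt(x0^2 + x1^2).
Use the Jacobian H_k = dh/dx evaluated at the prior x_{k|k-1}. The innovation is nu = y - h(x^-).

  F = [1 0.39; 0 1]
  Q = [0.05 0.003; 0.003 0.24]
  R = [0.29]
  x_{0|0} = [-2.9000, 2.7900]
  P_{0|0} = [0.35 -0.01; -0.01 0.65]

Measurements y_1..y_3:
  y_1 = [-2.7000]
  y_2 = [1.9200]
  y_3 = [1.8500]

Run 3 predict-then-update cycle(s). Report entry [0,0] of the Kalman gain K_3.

K[0,0] = -0.4326

step 1: x^-=[-1.8119, 2.7900]  P^-=[0.4911 0.2465; 0.2465 0.8900]  H_jac=[-0.5447 0.8387]  S=[0.8365]  K=[-0.0726; 0.7318]  nu=[-6.0267]  x^+=[-1.3744, -1.6206]  P^+=[0.4867 0.2909; 0.2909 0.4420]
step 2: x^-=[-2.0064, -1.6206]  P^-=[0.8308 0.4663; 0.4663 0.6820]  H_jac=[-0.7779 -0.6283]  S=[1.5180]  K=[-0.6188; -0.5213]  nu=[-0.6591]  x^+=[-1.5985, -1.2770]  P^+=[0.2495 -0.0233; -0.0233 0.2695]
step 3: x^-=[-2.0965, -1.2770]  P^-=[0.3223 0.0848; 0.0848 0.5095]  H_jac=[-0.8540 -0.5202]  S=[0.7383]  K=[-0.4326; -0.4570]  nu=[-0.6048]  x^+=[-1.8349, -1.0005]  P^+=[0.1842 -0.0612; -0.0612 0.3553]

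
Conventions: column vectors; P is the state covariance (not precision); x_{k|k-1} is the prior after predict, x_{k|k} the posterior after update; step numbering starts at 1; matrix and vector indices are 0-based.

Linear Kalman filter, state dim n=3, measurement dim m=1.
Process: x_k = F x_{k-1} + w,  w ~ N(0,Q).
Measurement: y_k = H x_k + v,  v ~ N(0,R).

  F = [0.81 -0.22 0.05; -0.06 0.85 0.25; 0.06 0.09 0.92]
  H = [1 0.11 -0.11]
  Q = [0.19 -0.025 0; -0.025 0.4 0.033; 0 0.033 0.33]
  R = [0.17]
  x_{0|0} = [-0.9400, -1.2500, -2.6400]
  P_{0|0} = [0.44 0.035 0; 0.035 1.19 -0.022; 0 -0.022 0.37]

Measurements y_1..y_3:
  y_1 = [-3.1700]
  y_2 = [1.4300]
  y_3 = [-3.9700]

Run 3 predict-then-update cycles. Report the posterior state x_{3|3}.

x_post = [-2.5751, -0.6984, -2.0643]

step 1: x^-=[-0.6184, -1.6661, -2.5977]  P^-=[0.5252 -0.2395 0.0213; -0.2395 1.2716 0.1914; 0.0213 0.1914 0.6511]  S=[0.6565]  K=[0.7564; -0.1838; -0.0446]  nu=[-2.6541]  x^+=[-2.6258, -1.1784, -2.4793]  P^+=[0.1497 -0.1482 0.0434; -0.1482 1.2494 0.1861; 0.0434 0.1861 0.6498]
step 2: x^-=[-1.9916, -1.4639, -2.5446]  P^-=[0.4025 -0.3554 -0.0007; -0.3554 1.4367 0.4187; -0.0007 0.4187 0.9247]  S=[0.5129]  K=[0.7087; -0.4746; -0.1100]  nu=[3.3028]  x^+=[0.3490, -3.0315, -2.9078]  P^+=[0.1449 -0.1829 0.0392; -0.1829 1.3212 0.3919; 0.0392 0.3919 0.9185]
step 3: x^-=[0.8042, -3.3247, -2.9271]  P^-=[0.4111 -0.3930 -0.0360; -0.3930 1.5965 0.6502; -0.0360 0.6502 1.1859]  S=[0.5204]  K=[0.7144; -0.5552; -0.1824]  nu=[-4.7305]  x^+=[-2.5751, -0.6984, -2.0643]  P^+=[0.1455 -0.1866 0.0318; -0.1866 1.4361 0.5975; 0.0318 0.5975 1.1686]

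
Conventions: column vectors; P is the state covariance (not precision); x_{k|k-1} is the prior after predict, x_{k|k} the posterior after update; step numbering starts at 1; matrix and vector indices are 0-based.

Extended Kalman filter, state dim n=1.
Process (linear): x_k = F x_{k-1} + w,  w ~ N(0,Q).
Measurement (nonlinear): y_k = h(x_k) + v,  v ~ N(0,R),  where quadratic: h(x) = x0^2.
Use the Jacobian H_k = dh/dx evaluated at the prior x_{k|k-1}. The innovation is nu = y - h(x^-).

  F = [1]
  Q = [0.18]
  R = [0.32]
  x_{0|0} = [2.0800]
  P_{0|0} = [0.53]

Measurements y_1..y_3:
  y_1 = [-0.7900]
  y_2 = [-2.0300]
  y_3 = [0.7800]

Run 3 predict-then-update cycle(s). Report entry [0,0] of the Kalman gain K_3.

step 1: x^-=[2.0800]  P^-=[0.7100]  H_jac=[4.1600]  S=[12.6070]  K=[0.2343]  nu=[-5.1164]  x^+=[0.8813]  P^+=[0.0180]
step 2: x^-=[0.8813]  P^-=[0.1980]  H_jac=[1.7626]  S=[0.9352]  K=[0.3732]  nu=[-2.8067]  x^+=[-0.1662]  P^+=[0.0678]
step 3: x^-=[-0.1662]  P^-=[0.2478]  H_jac=[-0.3324]  S=[0.3474]  K=[-0.2371]  nu=[0.7524]  x^+=[-0.3446]  P^+=[0.2282]

K[0,0] = -0.2371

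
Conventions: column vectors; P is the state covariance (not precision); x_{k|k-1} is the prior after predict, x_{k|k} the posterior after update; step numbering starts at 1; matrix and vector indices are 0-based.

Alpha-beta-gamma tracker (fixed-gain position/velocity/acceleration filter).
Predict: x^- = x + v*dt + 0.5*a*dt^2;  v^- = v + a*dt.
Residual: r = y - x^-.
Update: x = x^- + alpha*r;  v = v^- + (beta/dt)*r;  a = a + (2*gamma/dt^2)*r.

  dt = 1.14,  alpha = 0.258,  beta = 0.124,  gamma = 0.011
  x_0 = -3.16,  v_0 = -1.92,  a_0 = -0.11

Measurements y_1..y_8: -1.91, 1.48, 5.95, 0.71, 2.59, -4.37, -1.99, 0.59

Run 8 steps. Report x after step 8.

x_post = 2.1633

step 1: x_pred=-5.4203  r=3.5103  x^+=-4.5146  v^+=-1.6636  a^+=-0.0506
step 2: x_pred=-6.4440  r=7.9240  x^+=-4.3996  v^+=-0.8593  a^+=0.0836
step 3: x_pred=-5.3249  r=11.2749  x^+=-2.4160  v^+=0.4623  a^+=0.2744
step 4: x_pred=-1.7106  r=2.4206  x^+=-1.0861  v^+=1.0385  a^+=0.3154
step 5: x_pred=0.3027  r=2.2873  x^+=0.8928  v^+=1.6468  a^+=0.3541
step 6: x_pred=3.0003  r=-7.3703  x^+=1.0988  v^+=1.2488  a^+=0.2294
step 7: x_pred=2.6715  r=-4.6615  x^+=1.4688  v^+=1.0033  a^+=0.1504
step 8: x_pred=2.7103  r=-2.1203  x^+=2.1633  v^+=0.9441  a^+=0.1146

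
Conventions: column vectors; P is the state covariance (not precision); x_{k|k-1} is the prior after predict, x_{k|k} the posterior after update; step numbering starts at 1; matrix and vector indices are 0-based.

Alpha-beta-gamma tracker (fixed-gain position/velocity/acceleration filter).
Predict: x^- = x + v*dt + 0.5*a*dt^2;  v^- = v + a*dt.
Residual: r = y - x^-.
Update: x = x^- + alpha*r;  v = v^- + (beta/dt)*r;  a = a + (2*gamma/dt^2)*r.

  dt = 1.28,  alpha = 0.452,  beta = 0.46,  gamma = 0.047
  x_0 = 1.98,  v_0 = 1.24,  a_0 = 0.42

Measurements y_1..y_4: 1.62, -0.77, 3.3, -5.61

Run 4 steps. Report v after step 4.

v_post = -2.6209

step 1: x_pred=3.9113  r=-2.2913  x^+=2.8756  v^+=0.9542  a^+=0.2885
step 2: x_pred=4.3333  r=-5.1033  x^+=2.0266  v^+=-0.5105  a^+=-0.0043
step 3: x_pred=1.3697  r=1.9303  x^+=2.2422  v^+=0.1778  a^+=0.1065
step 4: x_pred=2.5570  r=-8.1670  x^+=-1.1345  v^+=-2.6209  a^+=-0.3621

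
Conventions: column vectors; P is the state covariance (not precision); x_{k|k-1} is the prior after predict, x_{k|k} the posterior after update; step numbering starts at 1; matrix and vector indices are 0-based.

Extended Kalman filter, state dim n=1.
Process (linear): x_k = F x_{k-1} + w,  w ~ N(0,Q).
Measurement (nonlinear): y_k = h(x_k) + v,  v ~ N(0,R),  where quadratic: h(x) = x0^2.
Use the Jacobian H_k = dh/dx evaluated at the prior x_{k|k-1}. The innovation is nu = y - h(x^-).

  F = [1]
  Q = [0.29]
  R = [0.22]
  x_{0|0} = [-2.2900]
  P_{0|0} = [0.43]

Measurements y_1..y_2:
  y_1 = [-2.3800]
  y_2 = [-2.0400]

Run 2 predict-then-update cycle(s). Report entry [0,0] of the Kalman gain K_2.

K[0,0] = -0.5369

step 1: x^-=[-2.2900]  P^-=[0.7200]  H_jac=[-4.5800]  S=[15.3230]  K=[-0.2152]  nu=[-7.6241]  x^+=[-0.6492]  P^+=[0.0103]
step 2: x^-=[-0.6492]  P^-=[0.3003]  H_jac=[-1.2985]  S=[0.7264]  K=[-0.5369]  nu=[-2.4615]  x^+=[0.6723]  P^+=[0.0910]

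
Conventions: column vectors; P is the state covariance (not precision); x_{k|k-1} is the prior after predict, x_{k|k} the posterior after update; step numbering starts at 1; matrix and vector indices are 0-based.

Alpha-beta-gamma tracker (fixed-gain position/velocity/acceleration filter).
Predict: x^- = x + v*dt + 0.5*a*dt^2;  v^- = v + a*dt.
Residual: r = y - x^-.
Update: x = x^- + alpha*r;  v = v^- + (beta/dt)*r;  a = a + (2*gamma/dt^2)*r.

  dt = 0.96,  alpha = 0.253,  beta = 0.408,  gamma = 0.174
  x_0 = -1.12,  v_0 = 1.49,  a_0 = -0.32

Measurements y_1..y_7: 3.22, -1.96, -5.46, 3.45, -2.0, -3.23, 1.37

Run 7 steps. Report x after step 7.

step 1: x_pred=0.1629  r=3.0571  x^+=0.9364  v^+=2.4820  a^+=0.8344
step 2: x_pred=3.7036  r=-5.6636  x^+=2.2707  v^+=0.8760  a^+=-1.3042
step 3: x_pred=2.5107  r=-7.9707  x^+=0.4941  v^+=-3.7636  a^+=-4.3140
step 4: x_pred=-5.1069  r=8.5569  x^+=-2.9420  v^+=-4.2684  a^+=-1.0829
step 5: x_pred=-7.5387  r=5.5387  x^+=-6.1374  v^+=-2.9541  a^+=1.0085
step 6: x_pred=-8.5085  r=5.2785  x^+=-7.1731  v^+=0.2575  a^+=3.0017
step 7: x_pred=-5.5427  r=6.9127  x^+=-3.7938  v^+=6.0770  a^+=5.6120

x_post = -3.7938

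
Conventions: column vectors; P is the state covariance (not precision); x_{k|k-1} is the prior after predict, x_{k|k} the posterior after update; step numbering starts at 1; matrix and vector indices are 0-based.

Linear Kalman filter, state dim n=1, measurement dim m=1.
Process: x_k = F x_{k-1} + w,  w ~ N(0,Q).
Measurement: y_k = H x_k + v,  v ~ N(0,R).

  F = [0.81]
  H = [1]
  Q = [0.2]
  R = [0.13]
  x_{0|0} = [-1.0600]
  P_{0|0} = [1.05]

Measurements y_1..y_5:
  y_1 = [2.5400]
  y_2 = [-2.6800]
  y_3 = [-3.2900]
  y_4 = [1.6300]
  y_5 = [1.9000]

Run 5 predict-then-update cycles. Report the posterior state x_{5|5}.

x_post = [1.3680]

step 1: x^-=[-0.8586]  P^-=[0.8889]  S=[1.0189]  K=[0.8724]  nu=[3.3986]  x^+=[2.1064]  P^+=[0.1134]
step 2: x^-=[1.7062]  P^-=[0.2744]  S=[0.4044]  K=[0.6785]  nu=[-4.3862]  x^+=[-1.2700]  P^+=[0.0882]
step 3: x^-=[-1.0287]  P^-=[0.2579]  S=[0.3879]  K=[0.6648]  nu=[-2.2613]  x^+=[-2.5321]  P^+=[0.0864]
step 4: x^-=[-2.0510]  P^-=[0.2567]  S=[0.3867]  K=[0.6638]  nu=[3.6810]  x^+=[0.3925]  P^+=[0.0863]
step 5: x^-=[0.3180]  P^-=[0.2566]  S=[0.3866]  K=[0.6638]  nu=[1.5820]  x^+=[1.3680]  P^+=[0.0863]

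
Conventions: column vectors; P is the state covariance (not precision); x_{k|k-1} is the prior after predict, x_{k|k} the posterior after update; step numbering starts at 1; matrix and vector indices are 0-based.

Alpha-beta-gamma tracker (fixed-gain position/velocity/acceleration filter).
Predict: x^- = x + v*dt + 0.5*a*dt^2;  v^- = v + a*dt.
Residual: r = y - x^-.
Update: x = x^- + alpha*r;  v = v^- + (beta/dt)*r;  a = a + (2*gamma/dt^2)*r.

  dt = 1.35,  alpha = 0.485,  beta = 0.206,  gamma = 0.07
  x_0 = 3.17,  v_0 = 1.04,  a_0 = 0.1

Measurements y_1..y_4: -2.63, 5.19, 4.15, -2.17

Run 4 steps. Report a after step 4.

step 1: x_pred=4.6651  r=-7.2951  x^+=1.1270  v^+=0.0618  a^+=-0.4604
step 2: x_pred=0.7909  r=4.3991  x^+=2.9245  v^+=0.1116  a^+=-0.1225
step 3: x_pred=2.9635  r=1.1865  x^+=3.5389  v^+=0.1273  a^+=-0.0313
step 4: x_pred=3.6822  r=-5.8522  x^+=0.8439  v^+=-0.8080  a^+=-0.4809

a_post = -0.4809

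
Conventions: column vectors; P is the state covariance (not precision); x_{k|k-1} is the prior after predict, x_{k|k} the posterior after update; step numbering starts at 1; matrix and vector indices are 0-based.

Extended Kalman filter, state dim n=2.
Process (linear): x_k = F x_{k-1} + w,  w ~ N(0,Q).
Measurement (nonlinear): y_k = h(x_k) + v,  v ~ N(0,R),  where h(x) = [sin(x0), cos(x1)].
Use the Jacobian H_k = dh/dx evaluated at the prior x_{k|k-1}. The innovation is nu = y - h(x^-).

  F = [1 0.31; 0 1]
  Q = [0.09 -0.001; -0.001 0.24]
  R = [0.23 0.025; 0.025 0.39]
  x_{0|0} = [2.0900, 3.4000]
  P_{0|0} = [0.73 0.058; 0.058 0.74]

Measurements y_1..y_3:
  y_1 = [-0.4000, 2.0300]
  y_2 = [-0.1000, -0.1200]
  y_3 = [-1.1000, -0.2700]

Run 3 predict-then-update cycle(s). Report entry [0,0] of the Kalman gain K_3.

K[0,0] = 0.6290

step 1: x^-=[3.1440, 3.4000]  P^-=[0.9271 0.2864; 0.2864 0.9800]  H_jac=[-1.0000 0.0000; 0.0000 0.2555]  S=[1.1571 -0.0482; -0.0482 0.4540]  K=[-0.7980 0.0765; -0.2255 0.5277]  nu=[-0.3976, 2.9968]  x^+=[3.6906, 5.0710]  P^+=[0.1816 0.0387; 0.0387 0.7833]
step 2: x^-=[5.2626, 5.0710]  P^-=[0.3709 0.2805; 0.2805 1.0233]  H_jac=[0.5228 0.0000; 0.0000 0.9364]  S=[0.3314 0.1623; 0.1623 1.2872]  K=[0.5172 0.1388; 0.0831 0.7339]  nu=[0.7524, -0.4710]  x^+=[5.5863, 4.7879]  P^+=[0.2341 0.0716; 0.0716 0.3079]
step 3: x^-=[7.0706, 4.7879]  P^-=[0.3981 0.1661; 0.1661 0.5479]  H_jac=[0.7057 0.0000; 0.0000 0.9972]  S=[0.4283 0.1419; 0.1419 0.9348]  K=[0.6290 0.0817; 0.0843 0.5717]  nu=[-1.8085, -0.3454]  x^+=[5.9048, 4.4380]  P^+=[0.2079 0.0477; 0.0477 0.2257]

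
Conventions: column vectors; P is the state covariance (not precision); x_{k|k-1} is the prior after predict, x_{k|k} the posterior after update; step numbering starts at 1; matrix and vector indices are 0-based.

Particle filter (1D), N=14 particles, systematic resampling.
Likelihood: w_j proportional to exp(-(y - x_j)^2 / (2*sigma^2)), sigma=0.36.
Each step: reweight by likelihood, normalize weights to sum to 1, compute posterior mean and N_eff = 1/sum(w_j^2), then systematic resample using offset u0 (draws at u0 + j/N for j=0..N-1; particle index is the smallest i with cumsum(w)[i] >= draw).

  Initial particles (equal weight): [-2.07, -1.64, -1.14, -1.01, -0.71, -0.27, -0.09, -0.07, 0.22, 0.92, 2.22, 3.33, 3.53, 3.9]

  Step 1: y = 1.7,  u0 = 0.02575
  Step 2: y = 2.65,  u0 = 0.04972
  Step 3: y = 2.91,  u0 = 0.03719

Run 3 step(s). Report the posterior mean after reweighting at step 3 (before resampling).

post_mean = 2.2200

step 1: w=[0.0000, 0.0000, 0.0000, 0.0000, 0.0000, 0.0000, 0.0000, 0.0000, 0.0005, 0.2134, 0.7861, 0.0001, 0.0000, 0.0000]  mean=1.9417  Neff=1.5074  idx=[9, 9, 9, 10, 10, 10, 10, 10, 10, 10, 10, 10, 10, 10]
step 2: w=[0.0000, 0.0000, 0.0000, 0.0909, 0.0909, 0.0909, 0.0909, 0.0909, 0.0909, 0.0909, 0.0909, 0.0909, 0.0909, 0.0909]  mean=2.2200  Neff=11.0001  idx=[3, 4, 5, 5, 6, 7, 8, 9, 9, 10, 11, 12, 12, 13]
step 3: w=[0.0714, 0.0714, 0.0714, 0.0714, 0.0714, 0.0714, 0.0714, 0.0714, 0.0714, 0.0714, 0.0714, 0.0714, 0.0714, 0.0714]  mean=2.2200  Neff=14.0000  idx=[0, 1, 2, 3, 4, 5, 6, 7, 8, 9, 10, 11, 12, 13]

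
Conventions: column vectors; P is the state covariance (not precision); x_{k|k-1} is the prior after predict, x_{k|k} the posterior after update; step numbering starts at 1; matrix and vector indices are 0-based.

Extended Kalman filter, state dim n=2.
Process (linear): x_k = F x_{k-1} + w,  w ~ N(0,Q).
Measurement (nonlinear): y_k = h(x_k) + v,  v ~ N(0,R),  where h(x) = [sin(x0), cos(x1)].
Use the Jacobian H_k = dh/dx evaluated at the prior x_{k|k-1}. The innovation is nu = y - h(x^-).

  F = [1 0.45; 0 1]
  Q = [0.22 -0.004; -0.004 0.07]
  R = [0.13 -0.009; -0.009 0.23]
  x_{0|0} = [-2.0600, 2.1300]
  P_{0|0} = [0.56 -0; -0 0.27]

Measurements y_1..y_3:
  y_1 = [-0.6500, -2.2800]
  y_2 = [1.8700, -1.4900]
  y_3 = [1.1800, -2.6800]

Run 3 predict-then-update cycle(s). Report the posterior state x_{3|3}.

x_post = [2.2652, 2.6840]

step 1: x^-=[-1.1015, 2.1300]  P^-=[0.8347 0.1175; 0.1175 0.3400]  H_jac=[0.4523 0.0000; 0.0000 -0.8477]  S=[0.3007 -0.0540; -0.0540 0.4743]  K=[1.2430 -0.0684; 0.0689 -0.5998]  nu=[0.2419, -1.7495]  x^+=[-0.6812, 3.1960]  P^+=[0.3587 0.0317; 0.0317 0.1635]
step 2: x^-=[0.7570, 3.1960]  P^-=[0.6403 0.1013; 0.1013 0.2335]  H_jac=[0.7269 0.0000; 0.0000 0.0544]  S=[0.4684 -0.0050; -0.0050 0.2307]  K=[0.9943 0.0454; 0.1579 0.0584]  nu=[1.1833, -0.4915]  x^+=[1.9112, 3.3541]  P^+=[0.1773 0.0275; 0.0275 0.2211]
step 3: x^-=[3.4205, 3.3541]  P^-=[0.4668 0.1230; 0.1230 0.2911]  H_jac=[-0.9614 0.0000; 0.0000 0.2109]  S=[0.5614 -0.0339; -0.0339 0.2429]  K=[-0.7996 -0.0049; -0.1970 0.2252]  nu=[1.4553, -1.7025]  x^+=[2.2652, 2.6840]  P^+=[0.1081 0.0288; 0.0288 0.2540]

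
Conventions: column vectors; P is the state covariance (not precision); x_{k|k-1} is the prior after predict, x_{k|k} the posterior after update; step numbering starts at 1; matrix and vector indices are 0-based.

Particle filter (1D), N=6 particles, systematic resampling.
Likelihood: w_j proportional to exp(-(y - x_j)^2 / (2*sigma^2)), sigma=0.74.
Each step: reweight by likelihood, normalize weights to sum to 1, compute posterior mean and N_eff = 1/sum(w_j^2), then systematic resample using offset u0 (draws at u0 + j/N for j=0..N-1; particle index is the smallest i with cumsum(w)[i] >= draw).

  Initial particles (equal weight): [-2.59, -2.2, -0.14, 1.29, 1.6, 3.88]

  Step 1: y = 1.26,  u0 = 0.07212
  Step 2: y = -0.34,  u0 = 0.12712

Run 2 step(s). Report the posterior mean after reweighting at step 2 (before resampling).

step 1: w=[0.0000, 0.0000, 0.0808, 0.4832, 0.4351, 0.0009]  mean=1.3117  Neff=2.3293  idx=[2, 3, 3, 4, 4, 4]
step 2: w=[0.7791, 0.0714, 0.0714, 0.0260, 0.0260, 0.0260]  mean=0.2000  Neff=1.6148  idx=[0, 0, 0, 0, 1, 4]

post_mean = 0.2000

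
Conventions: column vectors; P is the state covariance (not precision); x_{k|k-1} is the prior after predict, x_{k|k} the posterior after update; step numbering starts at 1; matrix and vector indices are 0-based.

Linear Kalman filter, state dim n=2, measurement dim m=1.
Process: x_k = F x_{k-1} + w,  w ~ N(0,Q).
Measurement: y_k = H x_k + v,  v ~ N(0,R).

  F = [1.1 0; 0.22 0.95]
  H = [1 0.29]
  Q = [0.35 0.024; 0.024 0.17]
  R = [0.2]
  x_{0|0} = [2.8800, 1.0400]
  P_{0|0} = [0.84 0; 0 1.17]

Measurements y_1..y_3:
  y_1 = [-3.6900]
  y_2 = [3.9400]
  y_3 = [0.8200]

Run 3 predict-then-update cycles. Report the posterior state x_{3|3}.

step 1: x^-=[3.1680, 1.6216]  P^-=[1.3664 0.2273; 0.2273 1.2666]  S=[1.8047]  K=[0.7936; 0.3295]  nu=[-7.3283]  x^+=[-2.6480, -0.7928]  P^+=[0.2297 -0.2446; -0.2446 1.0707]
step 2: x^-=[-2.9128, -1.3357]  P^-=[0.6279 -0.1760; -0.1760 1.0452]  S=[0.8137]  K=[0.7089; 0.1562]  nu=[7.2401]  x^+=[2.2199, -0.2051]  P^+=[0.2190 -0.2661; -0.2661 1.0253]
step 3: x^-=[2.4419, 0.2935]  P^-=[0.6149 -0.2011; -0.2011 0.9947]  S=[0.7820]  K=[0.7118; 0.1117]  nu=[-1.7070]  x^+=[1.2268, 0.1028]  P^+=[0.2187 -0.2633; -0.2633 0.9850]

x_post = [1.2268, 0.1028]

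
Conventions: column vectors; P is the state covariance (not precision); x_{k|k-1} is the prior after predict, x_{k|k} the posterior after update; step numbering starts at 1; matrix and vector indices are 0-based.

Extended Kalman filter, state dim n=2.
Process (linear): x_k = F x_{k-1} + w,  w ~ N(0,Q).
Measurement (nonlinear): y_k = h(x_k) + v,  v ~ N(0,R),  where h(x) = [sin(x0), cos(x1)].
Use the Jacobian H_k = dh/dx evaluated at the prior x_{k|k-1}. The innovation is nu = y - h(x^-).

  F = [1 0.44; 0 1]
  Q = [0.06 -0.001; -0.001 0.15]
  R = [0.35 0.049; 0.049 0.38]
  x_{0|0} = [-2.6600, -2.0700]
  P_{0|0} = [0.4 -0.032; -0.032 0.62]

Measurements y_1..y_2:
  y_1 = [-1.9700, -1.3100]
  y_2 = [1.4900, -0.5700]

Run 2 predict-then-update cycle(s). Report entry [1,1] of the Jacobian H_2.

H_jac[1,1] = 0.7674

step 1: x^-=[-3.5708, -2.0700]  P^-=[0.5519 0.2398; 0.2398 0.7700]  H_jac=[-0.9093 0.0000; 0.0000 0.8780]  S=[0.8063 -0.1424; -0.1424 0.9735]  K=[-0.5997 0.1285; -0.1517 0.6722]  nu=[-2.3862, -0.8313]  x^+=[-2.2467, -2.2669]  P^+=[0.2239 0.0222; 0.0222 0.2825]
step 2: x^-=[-3.2442, -2.2669]  P^-=[0.3581 0.1455; 0.1455 0.4325]  H_jac=[-0.9947 0.0000; 0.0000 0.7674]  S=[0.7043 -0.0620; -0.0620 0.6347]  K=[-0.4945 0.1275; -0.1608 0.5072]  nu=[1.3876, 0.0712]  x^+=[-3.9213, -2.4538]  P^+=[0.1677 0.0316; 0.0316 0.2409]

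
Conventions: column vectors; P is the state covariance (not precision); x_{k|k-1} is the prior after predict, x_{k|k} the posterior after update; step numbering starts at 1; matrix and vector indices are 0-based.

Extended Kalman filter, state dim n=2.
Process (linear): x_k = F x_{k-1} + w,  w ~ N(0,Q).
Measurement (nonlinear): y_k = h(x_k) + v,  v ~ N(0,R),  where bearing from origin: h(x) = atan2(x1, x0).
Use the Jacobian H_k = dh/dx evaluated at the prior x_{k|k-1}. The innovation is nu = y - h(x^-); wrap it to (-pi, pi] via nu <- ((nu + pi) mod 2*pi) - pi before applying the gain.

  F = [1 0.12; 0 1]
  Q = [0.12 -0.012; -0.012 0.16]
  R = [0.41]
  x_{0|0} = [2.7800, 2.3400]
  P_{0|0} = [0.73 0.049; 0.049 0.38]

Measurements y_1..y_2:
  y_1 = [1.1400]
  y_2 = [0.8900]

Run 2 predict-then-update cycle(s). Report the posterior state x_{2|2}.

step 1: x^-=[3.0608, 2.3400]  P^-=[0.8672 0.0826; 0.0826 0.5400]  H_jac=[-0.1576 0.2062]  S=[0.4491]  K=[-0.2665; 0.2189]  nu=[0.4873]  x^+=[2.9310, 2.4467]  P^+=[0.8353 0.1088; 0.1088 0.5185]
step 2: x^-=[3.2246, 2.4467]  P^-=[0.9889 0.1590; 0.1590 0.6785]  H_jac=[-0.1493 0.1968]  S=[0.4490]  K=[-0.2592; 0.2445]  nu=[0.2409]  x^+=[3.1621, 2.5056]  P^+=[0.9588 0.1875; 0.1875 0.6516]

x_post = [3.1621, 2.5056]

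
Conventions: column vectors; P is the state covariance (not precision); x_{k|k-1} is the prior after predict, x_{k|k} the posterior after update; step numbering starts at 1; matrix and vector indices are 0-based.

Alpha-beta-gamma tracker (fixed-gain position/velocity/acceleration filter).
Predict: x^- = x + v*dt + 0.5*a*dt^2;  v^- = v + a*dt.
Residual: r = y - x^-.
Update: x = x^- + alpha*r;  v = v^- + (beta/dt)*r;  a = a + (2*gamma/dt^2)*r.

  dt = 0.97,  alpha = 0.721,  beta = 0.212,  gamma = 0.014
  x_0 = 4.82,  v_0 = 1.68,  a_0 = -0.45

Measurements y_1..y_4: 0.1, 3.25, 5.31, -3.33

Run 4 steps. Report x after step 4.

step 1: x_pred=6.2379  r=-6.1379  x^+=1.8125  v^+=-0.0980  a^+=-0.6327
step 2: x_pred=1.4198  r=1.8302  x^+=2.7394  v^+=-0.3117  a^+=-0.5782
step 3: x_pred=2.1651  r=3.1449  x^+=4.4326  v^+=-0.1852  a^+=-0.4846
step 4: x_pred=4.0250  r=-7.3550  x^+=-1.2780  v^+=-2.2627  a^+=-0.7035

x_post = -1.2780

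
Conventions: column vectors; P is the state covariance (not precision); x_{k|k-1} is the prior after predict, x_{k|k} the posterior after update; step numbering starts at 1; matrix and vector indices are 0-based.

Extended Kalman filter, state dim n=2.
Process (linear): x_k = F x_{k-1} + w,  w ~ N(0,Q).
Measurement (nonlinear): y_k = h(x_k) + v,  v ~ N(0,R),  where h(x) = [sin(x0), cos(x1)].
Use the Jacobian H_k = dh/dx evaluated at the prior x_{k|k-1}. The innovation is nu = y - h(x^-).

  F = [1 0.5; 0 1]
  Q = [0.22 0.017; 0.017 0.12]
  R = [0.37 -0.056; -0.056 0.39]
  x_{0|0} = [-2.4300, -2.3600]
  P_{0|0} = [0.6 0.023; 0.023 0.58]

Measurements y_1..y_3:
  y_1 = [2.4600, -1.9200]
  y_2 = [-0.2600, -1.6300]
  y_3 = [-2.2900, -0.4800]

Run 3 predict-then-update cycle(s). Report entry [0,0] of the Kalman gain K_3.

step 1: x^-=[-3.6100, -2.3600]  P^-=[0.9880 0.3300; 0.3300 0.7000]  H_jac=[-0.8923 0.0000; 0.0000 0.7044]  S=[1.1566 -0.2634; -0.2634 0.7373]  K=[-0.7516 0.0468; -0.1113 0.6290]  nu=[2.0085, -1.2102]  x^+=[-5.1761, -3.3448]  P^+=[0.3146 0.0856; 0.0856 0.3571]
step 2: x^-=[-6.8485, -3.3448]  P^-=[0.7095 0.2812; 0.2812 0.4771]  H_jac=[0.8444 0.0000; 0.0000 -0.2018]  S=[0.8759 -0.1039; -0.1039 0.4094]  K=[0.6883 0.0361; 0.2507 -0.1715]  nu=[0.2757, -0.6506]  x^+=[-6.6822, -3.1641]  P^+=[0.2992 0.1212; 0.1212 0.4010]
step 3: x^-=[-8.2643, -3.1641]  P^-=[0.7407 0.3388; 0.3388 0.5210]  H_jac=[-0.3989 0.0000; 0.0000 -0.0225]  S=[0.4879 -0.0530; -0.0530 0.3903]  K=[-0.6168 -0.1032; -0.2844 -0.0686]  nu=[-1.3730, 0.5197]  x^+=[-7.4710, -2.8092]  P^+=[0.5577 0.2542; 0.2542 0.4818]

K[0,0] = -0.6168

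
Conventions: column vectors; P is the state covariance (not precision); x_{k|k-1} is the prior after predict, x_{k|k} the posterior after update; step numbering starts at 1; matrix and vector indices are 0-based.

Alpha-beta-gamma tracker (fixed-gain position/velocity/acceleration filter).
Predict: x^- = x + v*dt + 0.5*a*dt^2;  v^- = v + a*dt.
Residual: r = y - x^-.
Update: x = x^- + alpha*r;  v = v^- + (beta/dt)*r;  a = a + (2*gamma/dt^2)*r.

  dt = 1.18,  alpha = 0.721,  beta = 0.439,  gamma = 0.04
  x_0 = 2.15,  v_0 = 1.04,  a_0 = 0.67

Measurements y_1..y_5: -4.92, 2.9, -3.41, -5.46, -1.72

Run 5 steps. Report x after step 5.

x_post = -2.9596

step 1: x_pred=3.8437  r=-8.7637  x^+=-2.4749  v^+=-1.4298  a^+=0.1665
step 2: x_pred=-4.0462  r=6.9462  x^+=0.9620  v^+=1.3509  a^+=0.5656
step 3: x_pred=2.9498  r=-6.3598  x^+=-1.6356  v^+=-0.3478  a^+=0.2002
step 4: x_pred=-1.9067  r=-3.5533  x^+=-4.4686  v^+=-1.4336  a^+=-0.0040
step 5: x_pred=-6.1630  r=4.4430  x^+=-2.9596  v^+=0.2147  a^+=0.2513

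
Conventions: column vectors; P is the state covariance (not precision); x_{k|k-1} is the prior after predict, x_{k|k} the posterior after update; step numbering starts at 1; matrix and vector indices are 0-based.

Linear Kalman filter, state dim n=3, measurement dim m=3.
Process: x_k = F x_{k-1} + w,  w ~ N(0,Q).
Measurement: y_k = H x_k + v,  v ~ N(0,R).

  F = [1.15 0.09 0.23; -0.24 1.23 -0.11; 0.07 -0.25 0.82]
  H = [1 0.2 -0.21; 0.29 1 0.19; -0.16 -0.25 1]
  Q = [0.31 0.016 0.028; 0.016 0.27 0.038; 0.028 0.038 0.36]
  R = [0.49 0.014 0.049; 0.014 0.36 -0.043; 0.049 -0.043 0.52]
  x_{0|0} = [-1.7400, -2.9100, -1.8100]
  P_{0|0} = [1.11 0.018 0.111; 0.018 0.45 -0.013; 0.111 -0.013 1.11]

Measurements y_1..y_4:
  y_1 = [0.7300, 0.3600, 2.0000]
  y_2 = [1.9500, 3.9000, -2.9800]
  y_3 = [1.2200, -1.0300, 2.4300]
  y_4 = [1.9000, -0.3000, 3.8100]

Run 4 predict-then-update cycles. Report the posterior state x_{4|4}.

step 1: x^-=[-2.6792, -2.9626, -0.8785]  P^-=[1.9022 -0.2673 0.4178; -0.2673 1.0269 -0.2527; 0.4178 -0.2527 1.1574]  S=[2.2232 0.5395 -0.1064; 0.5395 1.3837 -0.2382; -0.1064 -0.2382 1.7615]  K=[0.8054 -0.0258 0.1475; -0.1802 0.6903 -0.1825; 0.0491 0.1617 0.6798]  nu=[3.8172, 4.2665, 1.7092]  x^+=[0.5375, -1.0172, 1.1609]  P^+=[0.4666 -0.1681 0.1499; -0.1681 0.3179 -0.0808; 0.1499 -0.0808 0.3527]
step 2: x^-=[0.7936, -1.5078, 1.2439]  P^-=[0.9895 -0.3700 0.3146; -0.3700 0.9112 -0.2384; 0.3146 -0.2384 0.6755]  S=[1.2856 0.1464 0.0726; 0.1464 1.1083 -0.2477; 0.0726 -0.2477 1.2667]  K=[0.6613 -0.0762 0.1436; -0.1728 0.6669 -0.1810; 0.0544 0.1004 0.5571]  nu=[1.7192, 4.9413, -4.4739]  x^+=[0.9112, 2.2999, -0.6590]  P^+=[0.3903 -0.1627 0.1321; -0.1627 0.3079 -0.0803; 0.1321 -0.0803 0.2891]
step 3: x^-=[1.1033, 2.6827, -1.0515]  P^-=[0.8768 -0.3374 0.2782; -0.3374 0.8865 -0.2233; 0.2782 -0.2233 0.6293]  S=[1.1970 0.1378 0.0585; 0.1378 1.0930 -0.2477; 0.0585 -0.2477 1.2228]  K=[0.6295 -0.0762 0.1362; -0.1622 0.6629 -0.1776; 0.0472 0.0956 0.5410]  nu=[-0.6407, -3.8328, 4.3287]  x^+=[1.5816, -0.5230, 0.8938]  P^+=[0.3716 -0.1561 0.1254; -0.1561 0.3040 -0.0778; 0.1254 -0.0778 0.2802]
step 4: x^-=[1.9773, -1.1212, 0.9743]  P^-=[0.8495 -0.3214 0.2668; -0.3214 0.8746 -0.2160; 0.2668 -0.2160 0.6209]  S=[1.1794 0.1421 0.0508; 0.1421 1.0893 -0.2449; 0.0508 -0.2449 1.2143]  K=[0.6214 -0.0735 0.1331; -0.1577 0.6607 -0.1758; 0.0442 0.0962 0.5382]  nu=[0.3515, 0.0626, 2.8717]  x^+=[2.5735, -1.6401, 2.5416]  P^+=[0.3665 -0.1532 0.1232; -0.1532 0.3021 -0.0765; 0.1232 -0.0765 0.2785]

x_post = [2.5735, -1.6401, 2.5416]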